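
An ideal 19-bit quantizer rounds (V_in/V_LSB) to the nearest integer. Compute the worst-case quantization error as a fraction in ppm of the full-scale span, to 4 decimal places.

0.9537 ppm

Rounding → worst-case error = ½ LSB = V_FS/2^20, so 1e+06/1048576 = 0.953674 ppm of full scale.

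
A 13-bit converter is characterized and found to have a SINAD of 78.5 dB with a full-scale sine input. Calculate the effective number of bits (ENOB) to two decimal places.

ENOB = (SINAD − 1.76) / 6.02 = (78.5 − 1.76)/6.02 = 12.748.

12.75 bits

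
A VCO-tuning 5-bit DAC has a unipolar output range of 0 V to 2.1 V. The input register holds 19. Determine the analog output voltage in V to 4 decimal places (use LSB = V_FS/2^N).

LSB = 2.1 V / 2^5 = 65.625 mV.
V_out = 0 + 19 × 0.065625 V = 1.24687 V.

1.2469 V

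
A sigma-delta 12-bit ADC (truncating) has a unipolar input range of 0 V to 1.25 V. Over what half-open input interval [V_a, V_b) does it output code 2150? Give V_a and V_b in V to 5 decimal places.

[0.65613 V, 0.65643 V)

LSB = 1.25/2^12 = 305.18 µV.
V_a = V_low + 2150·LSB = 0.656128 V; V_b = V_low + 2151·LSB = 0.656433 V.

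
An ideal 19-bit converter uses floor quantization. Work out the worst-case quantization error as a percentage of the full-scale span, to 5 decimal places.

0.00019 %

Truncating → worst-case error = 1 LSB = V_FS/2^19, so 100/524288 = 0.000190735 % of full scale.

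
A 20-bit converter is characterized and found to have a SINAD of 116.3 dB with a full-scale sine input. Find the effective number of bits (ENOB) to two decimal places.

ENOB = (SINAD − 1.76) / 6.02 = (116.3 − 1.76)/6.02 = 19.027.

19.03 bits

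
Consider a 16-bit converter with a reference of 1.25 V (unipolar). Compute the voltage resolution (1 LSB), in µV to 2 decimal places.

Full-scale span = 1.25 V.
LSB = 1.25 / 2^16 = 1.25 / 65536 = 1.90735e-05 V = 19.07 µV.

19.07 µV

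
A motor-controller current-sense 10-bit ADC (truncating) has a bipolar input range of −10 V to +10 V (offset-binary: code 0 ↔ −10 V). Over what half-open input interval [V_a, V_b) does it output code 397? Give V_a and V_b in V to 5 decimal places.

LSB = 20/2^10 = 19.531 mV.
V_a = V_low + 397·LSB = -2.24609 V; V_b = V_low + 398·LSB = -2.22656 V.

[-2.24609 V, -2.22656 V)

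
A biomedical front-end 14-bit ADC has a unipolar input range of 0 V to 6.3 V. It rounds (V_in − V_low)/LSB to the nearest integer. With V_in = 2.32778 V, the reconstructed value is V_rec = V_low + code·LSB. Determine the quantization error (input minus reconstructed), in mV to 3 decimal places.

-0.113 mV

LSB = 6.3/2^14 = 384.52 µV.
Scaled input = 6053.7060 LSBs, so code = 6054.
Reconstructed: 2.3278931 V.
Error = 2.32778 − 2.3278931 = -0.000113066 V = -0.113 mV.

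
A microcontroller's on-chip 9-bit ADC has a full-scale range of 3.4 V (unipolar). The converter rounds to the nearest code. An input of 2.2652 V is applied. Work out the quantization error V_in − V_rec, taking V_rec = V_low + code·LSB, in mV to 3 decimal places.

0.747 mV

Step size: 3.4 V ÷ 2^9 = 6.641 mV.
Scaled input = 341.1125 LSBs, so code = 341.
Code 341 maps back to 0 + 341×0.00664062 V = 2.2644531 V.
V_in − V_rec = 0.000746875 V = 0.747 mV.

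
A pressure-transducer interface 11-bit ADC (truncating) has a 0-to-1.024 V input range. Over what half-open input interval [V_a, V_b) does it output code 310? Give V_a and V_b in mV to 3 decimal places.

LSB = 1.024/2^11 = 0.500 mV.
V_a = V_low + 310·LSB = 0.155 V; V_b = V_low + 311·LSB = 0.1555 V.

[155.000 mV, 155.500 mV)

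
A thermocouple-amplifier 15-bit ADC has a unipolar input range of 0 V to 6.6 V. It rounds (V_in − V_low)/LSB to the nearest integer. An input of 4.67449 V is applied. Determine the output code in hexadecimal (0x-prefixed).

Full-scale span = 6.6 V; LSB = 6.6/2^15 = 201.42 µV.
(V_in − V_low)/LSB = (4.67449 − 0) / 0.000201416 = 23208.135.
round(23208.135) = 23208.
In hexadecimal (0x-prefixed): 0x5AA8.

code 0x5AA8 (decimal 23208)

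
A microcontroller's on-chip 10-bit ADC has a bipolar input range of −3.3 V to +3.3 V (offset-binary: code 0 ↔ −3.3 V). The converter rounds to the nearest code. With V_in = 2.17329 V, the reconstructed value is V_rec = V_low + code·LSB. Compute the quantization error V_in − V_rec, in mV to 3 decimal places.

One LSB is 6.6 V / 1024 = 6.445 mV.
(V_in − V_low)/LSB = (2.17329 − (−3.3))/0.00644531 = 849.1892 → code 849 (round).
V_rec = (−3.3) + 849·0.00644531 = 2.1720703 V.
Difference: 0.00121969 V → 1.220 mV.

1.220 mV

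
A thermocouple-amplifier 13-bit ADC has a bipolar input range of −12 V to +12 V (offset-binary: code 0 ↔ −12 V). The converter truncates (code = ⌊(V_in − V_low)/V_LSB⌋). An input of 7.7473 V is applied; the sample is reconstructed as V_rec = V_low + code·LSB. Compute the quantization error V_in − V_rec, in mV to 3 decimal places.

1.206 mV

Step size: 24 V ÷ 2^13 = 2.930 mV.
Scaled input = 6740.4117 LSBs, so code = 6740.
Reconstructed: 7.7460938 V.
Error = 7.7473 − 7.7460938 = 0.00120625 V = 1.206 mV.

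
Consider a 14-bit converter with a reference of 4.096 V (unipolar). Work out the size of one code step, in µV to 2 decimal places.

Full-scale span = 4.096 V.
LSB = 4.096 / 2^14 = 4.096 / 16384 = 0.00025 V = 250.00 µV.

250.00 µV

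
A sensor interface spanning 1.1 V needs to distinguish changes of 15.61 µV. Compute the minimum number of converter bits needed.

17 bits

Number of steps required ≥ 1.1 V / 15.61 µV = 70467.65.
Need 2^N ≥ 70467.65; 2^16 = 65536, 2^17 = 131072.
Minimum N = 17.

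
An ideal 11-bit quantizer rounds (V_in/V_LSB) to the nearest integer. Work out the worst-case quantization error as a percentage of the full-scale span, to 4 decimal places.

Rounding → worst-case error = ½ LSB = V_FS/2^12, so 100/4096 = 0.0244141 % of full scale.

0.0244 %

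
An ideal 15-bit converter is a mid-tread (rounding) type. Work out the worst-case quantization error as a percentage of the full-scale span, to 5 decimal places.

Rounding → worst-case error = ½ LSB = V_FS/2^16, so 100/65536 = 0.00152588 % of full scale.

0.00153 %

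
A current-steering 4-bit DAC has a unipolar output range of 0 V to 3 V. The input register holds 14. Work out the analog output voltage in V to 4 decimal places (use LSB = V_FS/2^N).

LSB = 3 V / 2^4 = 187.500 mV.
V_out = 0 + 14 × 0.1875 V = 2.625 V.

2.6250 V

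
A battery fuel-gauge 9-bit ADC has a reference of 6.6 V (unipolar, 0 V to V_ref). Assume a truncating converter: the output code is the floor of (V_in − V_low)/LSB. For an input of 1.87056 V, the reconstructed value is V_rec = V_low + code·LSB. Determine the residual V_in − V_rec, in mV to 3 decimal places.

One LSB is 6.6 V / 512 = 12.891 mV.
Scaled input = 145.1101 LSBs, so code = 145.
V_rec = 0 + 145·0.0128906 = 1.8691406 V.
Error = 1.87056 − 1.8691406 = 0.00141938 V = 1.419 mV.

1.419 mV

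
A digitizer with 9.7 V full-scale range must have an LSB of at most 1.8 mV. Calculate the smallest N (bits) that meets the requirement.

Number of steps required ≥ 9.7 V / 1.8 mV = 5388.89.
Need 2^N ≥ 5388.89; 2^12 = 4096, 2^13 = 8192.
Minimum N = 13.

13 bits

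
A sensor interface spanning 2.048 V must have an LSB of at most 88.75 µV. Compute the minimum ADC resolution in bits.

Number of steps required ≥ 2.048 V / 88.75 µV = 23076.06.
Need 2^N ≥ 23076.06; 2^14 = 16384, 2^15 = 32768.
Minimum N = 15.

15 bits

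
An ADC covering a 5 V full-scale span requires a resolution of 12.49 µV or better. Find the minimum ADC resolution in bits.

Number of steps required ≥ 5 V / 12.49 µV = 400320.26.
Need 2^N ≥ 400320.26; 2^18 = 262144, 2^19 = 524288.
Minimum N = 19.

19 bits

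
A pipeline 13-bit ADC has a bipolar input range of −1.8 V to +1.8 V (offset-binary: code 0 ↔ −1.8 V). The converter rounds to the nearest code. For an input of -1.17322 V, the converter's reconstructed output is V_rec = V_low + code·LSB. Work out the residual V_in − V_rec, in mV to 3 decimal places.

0.120 mV

Step size: 3.6 V ÷ 2^13 = 439.45 µV.
(V_in − V_low)/LSB = (-1.17322 − (−1.8))/0.000439453 = 1426.2727 → code 1426 (round).
V_rec = (−1.8) + 1426·0.000439453 = -1.1733398 V.
V_in − V_rec = 0.000119844 V = 0.120 mV.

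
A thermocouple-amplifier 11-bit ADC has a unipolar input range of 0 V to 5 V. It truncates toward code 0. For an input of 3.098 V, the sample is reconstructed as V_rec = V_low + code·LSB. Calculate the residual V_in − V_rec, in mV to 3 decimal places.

2.297 mV

Step size: 5 V ÷ 2^11 = 2.441 mV.
(V_in − V_low)/LSB = (3.098 − 0)/0.00244141 = 1268.9408 → code 1268 (floor).
V_rec = 0 + 1268·0.00244141 = 3.0957031 V.
V_in − V_rec = 0.00229687 V = 2.297 mV.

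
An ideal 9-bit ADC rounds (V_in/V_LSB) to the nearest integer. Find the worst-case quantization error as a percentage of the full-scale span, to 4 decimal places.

0.0977 %

Rounding → worst-case error = ½ LSB = V_FS/2^10, so 100/1024 = 0.0976562 % of full scale.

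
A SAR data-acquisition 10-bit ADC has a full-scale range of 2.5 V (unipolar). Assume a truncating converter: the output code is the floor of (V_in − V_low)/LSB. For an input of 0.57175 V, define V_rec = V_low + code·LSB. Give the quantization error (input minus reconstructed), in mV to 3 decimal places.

0.461 mV

LSB = 2.5/2^10 = 2.441 mV.
Scaled input = 234.1888 LSBs, so code = 234.
Reconstructed: 0.57128906 V.
Difference: 0.000460937 V → 0.461 mV.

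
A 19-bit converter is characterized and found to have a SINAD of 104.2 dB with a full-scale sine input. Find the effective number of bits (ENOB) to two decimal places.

17.02 bits

ENOB = (SINAD − 1.76) / 6.02 = (104.2 − 1.76)/6.02 = 17.017.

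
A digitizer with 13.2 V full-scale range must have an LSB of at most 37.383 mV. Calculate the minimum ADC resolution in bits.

Number of steps required ≥ 13.2 V / 37.383 mV = 353.10.
Need 2^N ≥ 353.10; 2^8 = 256, 2^9 = 512.
Minimum N = 9.

9 bits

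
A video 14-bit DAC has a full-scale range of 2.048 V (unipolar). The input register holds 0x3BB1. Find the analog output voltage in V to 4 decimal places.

1.9101 V

LSB = 2.048 V / 2^14 = 125.00 µV.
Code 0x3BB1 = 15281 decimal.
V_out = 0 + 15281 × 0.000125 V = 1.91013 V.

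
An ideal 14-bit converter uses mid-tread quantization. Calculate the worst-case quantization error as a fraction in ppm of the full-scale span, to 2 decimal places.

Rounding → worst-case error = ½ LSB = V_FS/2^15, so 1e+06/32768 = 30.5176 ppm of full scale.

30.52 ppm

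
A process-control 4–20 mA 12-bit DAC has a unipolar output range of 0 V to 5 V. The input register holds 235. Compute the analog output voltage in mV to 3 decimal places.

LSB = 5 V / 2^12 = 1.221 mV.
V_out = 0 + 235 × 0.0012207 V = 0.286865 V.
= 286.865 mV.

286.865 mV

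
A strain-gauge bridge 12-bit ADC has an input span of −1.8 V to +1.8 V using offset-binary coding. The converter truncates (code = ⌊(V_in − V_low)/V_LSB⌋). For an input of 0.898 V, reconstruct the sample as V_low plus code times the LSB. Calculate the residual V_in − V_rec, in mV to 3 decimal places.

0.637 mV

Step size: 3.6 V ÷ 2^12 = 0.879 mV.
Scaled input = 3069.7244 LSBs, so code = 3069.
Reconstructed: 0.89736328 V.
Error = 0.898 − 0.89736328 = 0.000636719 V = 0.637 mV.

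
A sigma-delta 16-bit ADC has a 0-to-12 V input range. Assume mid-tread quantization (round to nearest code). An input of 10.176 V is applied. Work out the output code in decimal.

code 55575

Full-scale span = 12 V; LSB = 12/2^16 = 183.11 µV.
(V_in − V_low)/LSB = (10.176 − 0) / 0.000183105 = 55574.528.
round(55574.528) = 55575.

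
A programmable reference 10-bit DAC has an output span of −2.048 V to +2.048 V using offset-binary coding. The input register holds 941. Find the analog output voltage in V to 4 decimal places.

1.7160 V

LSB = 4.096 V / 2^10 = 4.000 mV.
V_out = (−2.048) + 941 × 0.004 V = 1.716 V.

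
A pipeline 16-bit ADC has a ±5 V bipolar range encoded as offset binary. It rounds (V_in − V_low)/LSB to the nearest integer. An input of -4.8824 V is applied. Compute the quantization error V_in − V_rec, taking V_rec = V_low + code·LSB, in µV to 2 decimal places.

-45.26 µV

Step size: 10 V ÷ 2^16 = 152.59 µV.
(-4.8824 − (−5))/0.000152588 = 770.7034; round gives code 771.
Reconstructed: -4.8823547 V.
V_in − V_rec = -4.52637e-05 V = -45.26 µV.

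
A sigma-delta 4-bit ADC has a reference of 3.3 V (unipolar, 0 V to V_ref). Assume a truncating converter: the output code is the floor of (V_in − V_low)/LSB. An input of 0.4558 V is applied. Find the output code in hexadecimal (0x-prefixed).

code 0x2 (decimal 2)

Full-scale span = 3.3 V; LSB = 3.3/2^4 = 206.250 mV.
Input sits at 2.210 steps above V_low.
So the output code is 2.
In hexadecimal (0x-prefixed): 0x2.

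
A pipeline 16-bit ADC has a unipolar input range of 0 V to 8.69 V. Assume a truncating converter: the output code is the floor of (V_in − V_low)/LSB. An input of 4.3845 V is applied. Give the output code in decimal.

code 33065

With 65536 levels over 8.69 V, one step is 132.60 µV.
(V_in − V_low)/LSB = (4.3845 − 0) / 0.000132599 = 33065.891.
So the output code is 33065.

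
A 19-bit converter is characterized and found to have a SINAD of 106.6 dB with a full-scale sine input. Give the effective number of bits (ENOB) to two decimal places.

17.42 bits

ENOB = (SINAD − 1.76) / 6.02 = (106.6 − 1.76)/6.02 = 17.415.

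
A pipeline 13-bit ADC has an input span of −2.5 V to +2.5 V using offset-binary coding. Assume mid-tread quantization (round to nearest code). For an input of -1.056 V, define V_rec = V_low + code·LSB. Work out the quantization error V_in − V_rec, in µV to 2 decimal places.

-91.80 µV

One LSB is 5 V / 8192 = 0.610 mV.
(V_in − V_low)/LSB = (-1.056 − (−2.5))/0.000610352 = 2365.8496 → code 2366 (round).
Reconstructed: -1.0559082 V.
V_in − V_rec = -9.17969e-05 V = -91.80 µV.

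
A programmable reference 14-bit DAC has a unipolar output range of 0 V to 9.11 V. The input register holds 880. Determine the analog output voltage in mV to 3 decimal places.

LSB = 9.11 V / 2^14 = 0.556 mV.
V_out = 0 + 880 × 0.00055603 V = 0.489307 V.
= 489.307 mV.

489.307 mV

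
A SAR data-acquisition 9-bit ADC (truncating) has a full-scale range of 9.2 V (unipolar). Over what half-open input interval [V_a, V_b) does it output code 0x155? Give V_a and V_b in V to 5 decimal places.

[6.12734 V, 6.14531 V)

LSB = 9.2/2^9 = 17.969 mV.
Code 0x155 = 341 decimal.
V_a = V_low + 341·LSB = 6.12734 V; V_b = V_low + 342·LSB = 6.14531 V.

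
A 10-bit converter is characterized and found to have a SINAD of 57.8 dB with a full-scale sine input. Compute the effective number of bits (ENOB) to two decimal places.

9.31 bits

ENOB = (SINAD − 1.76) / 6.02 = (57.8 − 1.76)/6.02 = 9.309.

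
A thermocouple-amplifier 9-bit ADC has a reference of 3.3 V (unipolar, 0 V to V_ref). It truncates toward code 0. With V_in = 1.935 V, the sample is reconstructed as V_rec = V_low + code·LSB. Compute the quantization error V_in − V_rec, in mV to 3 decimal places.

Step size: 3.3 V ÷ 2^9 = 6.445 mV.
(1.935 − 0)/0.00644531 = 300.2182; ⌊·⌋ gives code 300.
Reconstructed: 1.9335938 V.
V_in − V_rec = 0.00140625 V = 1.406 mV.

1.406 mV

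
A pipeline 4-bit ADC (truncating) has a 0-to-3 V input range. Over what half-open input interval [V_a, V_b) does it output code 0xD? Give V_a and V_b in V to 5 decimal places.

[2.43750 V, 2.62500 V)

LSB = 3/2^4 = 187.500 mV.
Code 0xD = 13 decimal.
V_a = V_low + 13·LSB = 2.4375 V; V_b = V_low + 14·LSB = 2.625 V.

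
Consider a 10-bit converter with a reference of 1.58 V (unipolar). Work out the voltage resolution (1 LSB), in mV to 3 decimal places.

1.543 mV

Full-scale span = 1.58 V.
LSB = 1.58 / 2^10 = 1.58 / 1024 = 0.00154297 V = 1.543 mV.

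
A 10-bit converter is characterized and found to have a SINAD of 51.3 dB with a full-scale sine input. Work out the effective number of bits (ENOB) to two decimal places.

8.23 bits

ENOB = (SINAD − 1.76) / 6.02 = (51.3 − 1.76)/6.02 = 8.229.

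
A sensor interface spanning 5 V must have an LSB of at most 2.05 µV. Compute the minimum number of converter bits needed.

Number of steps required ≥ 5 V / 2.05 µV = 2439024.39.
Need 2^N ≥ 2439024.39; 2^21 = 2097152, 2^22 = 4194304.
Minimum N = 22.

22 bits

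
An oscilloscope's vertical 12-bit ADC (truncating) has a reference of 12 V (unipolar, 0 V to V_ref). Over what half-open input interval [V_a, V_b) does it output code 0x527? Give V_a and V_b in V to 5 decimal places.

LSB = 12/2^12 = 2.930 mV.
Code 0x527 = 1319 decimal.
V_a = V_low + 1319·LSB = 3.86426 V; V_b = V_low + 1320·LSB = 3.86719 V.

[3.86426 V, 3.86719 V)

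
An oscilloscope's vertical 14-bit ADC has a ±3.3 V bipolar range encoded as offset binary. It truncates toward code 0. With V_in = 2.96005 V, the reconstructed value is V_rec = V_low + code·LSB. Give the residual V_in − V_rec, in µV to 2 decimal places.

40.23 µV

Step size: 6.6 V ÷ 2^14 = 402.83 µV.
Scaled input = 15540.0999 LSBs, so code = 15540.
V_rec = (−3.3) + 15540·0.000402832 = 2.9600098 V.
Difference: 4.02344e-05 V → 40.23 µV.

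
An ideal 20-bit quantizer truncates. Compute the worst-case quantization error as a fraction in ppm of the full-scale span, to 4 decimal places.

0.9537 ppm

Truncating → worst-case error = 1 LSB = V_FS/2^20, so 1e+06/1048576 = 0.953674 ppm of full scale.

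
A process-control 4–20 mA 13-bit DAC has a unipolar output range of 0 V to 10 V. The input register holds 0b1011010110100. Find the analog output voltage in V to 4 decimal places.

LSB = 10 V / 2^13 = 1.221 mV.
Code 0b1011010110100 = 5812 decimal.
V_out = 0 + 5812 × 0.0012207 V = 7.09473 V.

7.0947 V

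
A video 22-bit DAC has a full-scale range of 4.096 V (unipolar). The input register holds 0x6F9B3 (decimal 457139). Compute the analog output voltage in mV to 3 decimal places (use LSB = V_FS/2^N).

446.425 mV

LSB = 4.096 V / 2^22 = 0.98 µV.
Code 0x6F9B3 = 457139 decimal.
V_out = 0 + 457139 × 9.76563e-07 V = 0.446425 V.
= 446.425 mV.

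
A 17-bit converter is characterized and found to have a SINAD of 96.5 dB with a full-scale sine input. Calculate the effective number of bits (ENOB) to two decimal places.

ENOB = (SINAD − 1.76) / 6.02 = (96.5 − 1.76)/6.02 = 15.738.

15.74 bits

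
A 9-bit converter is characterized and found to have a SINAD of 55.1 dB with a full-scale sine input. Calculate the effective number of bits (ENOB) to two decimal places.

ENOB = (SINAD − 1.76) / 6.02 = (55.1 − 1.76)/6.02 = 8.860.

8.86 bits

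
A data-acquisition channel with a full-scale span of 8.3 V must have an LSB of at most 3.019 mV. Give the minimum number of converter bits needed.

Number of steps required ≥ 8.3 V / 3.019 mV = 2749.25.
Need 2^N ≥ 2749.25; 2^11 = 2048, 2^12 = 4096.
Minimum N = 12.

12 bits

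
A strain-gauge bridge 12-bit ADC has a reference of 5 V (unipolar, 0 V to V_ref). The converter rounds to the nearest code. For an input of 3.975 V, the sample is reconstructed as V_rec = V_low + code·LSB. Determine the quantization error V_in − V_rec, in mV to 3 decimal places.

0.391 mV

Step size: 5 V ÷ 2^12 = 1.221 mV.
(3.975 − 0)/0.0012207 = 3256.3200; round gives code 3256.
V_rec = 0 + 3256·0.0012207 = 3.9746094 V.
V_in − V_rec = 0.000390625 V = 0.391 mV.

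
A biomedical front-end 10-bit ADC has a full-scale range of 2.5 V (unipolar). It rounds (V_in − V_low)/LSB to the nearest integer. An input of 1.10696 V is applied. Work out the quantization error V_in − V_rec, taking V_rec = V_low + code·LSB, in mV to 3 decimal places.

1.003 mV

LSB = 2.5/2^10 = 2.441 mV.
(1.10696 − 0)/0.00244141 = 453.4108; round gives code 453.
Code 453 maps back to 0 + 453×0.00244141 V = 1.105957 V.
V_in − V_rec = 0.00100297 V = 1.003 mV.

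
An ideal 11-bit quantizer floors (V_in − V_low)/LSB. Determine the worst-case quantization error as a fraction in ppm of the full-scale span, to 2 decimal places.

488.28 ppm

Truncating → worst-case error = 1 LSB = V_FS/2^11, so 1e+06/2048 = 488.281 ppm of full scale.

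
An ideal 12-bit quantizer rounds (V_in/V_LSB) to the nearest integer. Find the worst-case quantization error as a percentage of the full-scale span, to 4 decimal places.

0.0122 %

Rounding → worst-case error = ½ LSB = V_FS/2^13, so 100/8192 = 0.012207 % of full scale.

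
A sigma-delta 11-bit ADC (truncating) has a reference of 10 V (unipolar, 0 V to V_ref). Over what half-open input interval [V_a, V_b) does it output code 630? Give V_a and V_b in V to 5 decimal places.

LSB = 10/2^11 = 4.883 mV.
V_a = V_low + 630·LSB = 3.07617 V; V_b = V_low + 631·LSB = 3.08105 V.

[3.07617 V, 3.08105 V)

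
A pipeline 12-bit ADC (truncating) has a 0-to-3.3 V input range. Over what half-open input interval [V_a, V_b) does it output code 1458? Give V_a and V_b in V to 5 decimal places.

LSB = 3.3/2^12 = 0.806 mV.
V_a = V_low + 1458·LSB = 1.17466 V; V_b = V_low + 1459·LSB = 1.17546 V.

[1.17466 V, 1.17546 V)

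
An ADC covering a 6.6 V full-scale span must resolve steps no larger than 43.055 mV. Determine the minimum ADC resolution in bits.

Number of steps required ≥ 6.6 V / 43.055 mV = 153.29.
Need 2^N ≥ 153.29; 2^7 = 128, 2^8 = 256.
Minimum N = 8.

8 bits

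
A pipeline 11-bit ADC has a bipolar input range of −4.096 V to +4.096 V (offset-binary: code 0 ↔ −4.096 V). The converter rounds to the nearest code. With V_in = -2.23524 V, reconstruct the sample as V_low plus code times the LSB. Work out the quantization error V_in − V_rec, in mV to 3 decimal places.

LSB = 8.192/2^11 = 4.000 mV.
(V_in − V_low)/LSB = (-2.23524 − (−4.096))/0.004 = 465.1900 → code 465 (round).
V_rec = (−4.096) + 465·0.004 = -2.236 V.
Error = -2.23524 − (−2.236) = 0.00076 V = 0.760 mV.

0.760 mV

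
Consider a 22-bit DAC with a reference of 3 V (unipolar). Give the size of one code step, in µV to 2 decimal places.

Full-scale span = 3 V.
LSB = 3 / 2^22 = 3 / 4194304 = 7.15256e-07 V = 0.72 µV.

0.72 µV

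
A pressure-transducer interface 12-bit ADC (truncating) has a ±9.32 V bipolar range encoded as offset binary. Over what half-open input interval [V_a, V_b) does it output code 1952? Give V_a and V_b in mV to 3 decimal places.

LSB = 18.64/2^12 = 4.551 mV.
V_a = V_low + 1952·LSB = -0.436875 V; V_b = V_low + 1953·LSB = -0.432324 V.

[-436.875 mV, -432.324 mV)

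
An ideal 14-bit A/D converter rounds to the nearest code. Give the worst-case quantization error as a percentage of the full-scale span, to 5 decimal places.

0.00305 %

Rounding → worst-case error = ½ LSB = V_FS/2^15, so 100/32768 = 0.00305176 % of full scale.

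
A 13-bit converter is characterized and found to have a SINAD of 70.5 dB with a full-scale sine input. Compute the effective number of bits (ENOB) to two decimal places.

11.42 bits

ENOB = (SINAD − 1.76) / 6.02 = (70.5 − 1.76)/6.02 = 11.419.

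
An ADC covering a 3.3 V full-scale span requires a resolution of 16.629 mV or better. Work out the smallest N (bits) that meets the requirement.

Number of steps required ≥ 3.3 V / 16.629 mV = 198.45.
Need 2^N ≥ 198.45; 2^7 = 128, 2^8 = 256.
Minimum N = 8.

8 bits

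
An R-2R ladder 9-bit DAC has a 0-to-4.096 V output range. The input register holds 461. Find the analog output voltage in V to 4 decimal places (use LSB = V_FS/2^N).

LSB = 4.096 V / 2^9 = 8.000 mV.
V_out = 0 + 461 × 0.008 V = 3.688 V.

3.6880 V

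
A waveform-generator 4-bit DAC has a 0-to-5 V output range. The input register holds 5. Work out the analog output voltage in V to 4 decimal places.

1.5625 V

LSB = 5 V / 2^4 = 312.500 mV.
V_out = 0 + 5 × 0.3125 V = 1.5625 V.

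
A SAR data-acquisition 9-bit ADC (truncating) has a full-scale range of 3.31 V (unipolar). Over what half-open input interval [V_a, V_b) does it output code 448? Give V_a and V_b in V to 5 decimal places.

LSB = 3.31/2^9 = 6.465 mV.
V_a = V_low + 448·LSB = 2.89625 V; V_b = V_low + 449·LSB = 2.90271 V.

[2.89625 V, 2.90271 V)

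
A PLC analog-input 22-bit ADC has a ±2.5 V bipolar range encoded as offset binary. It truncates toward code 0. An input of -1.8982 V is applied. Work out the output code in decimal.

code 504826

With 4194304 levels over 5 V, one step is 1.19 µV.
(-1.8982 − (−2.5)) / 1.19209e-06 = 504826.429 LSBs.
⌊·⌋(504826.429) = 504826.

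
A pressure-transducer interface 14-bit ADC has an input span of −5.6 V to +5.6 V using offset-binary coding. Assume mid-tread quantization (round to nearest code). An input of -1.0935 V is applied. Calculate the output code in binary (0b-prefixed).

LSB = 11.2 V / 16384 = 0.684 mV.
(-1.0935 − (−5.6)) / 0.000683594 = 6592.366 LSBs.
Round → code 6592.
In binary (0b-prefixed): 0b1100111000000.

code 0b1100111000000 (decimal 6592)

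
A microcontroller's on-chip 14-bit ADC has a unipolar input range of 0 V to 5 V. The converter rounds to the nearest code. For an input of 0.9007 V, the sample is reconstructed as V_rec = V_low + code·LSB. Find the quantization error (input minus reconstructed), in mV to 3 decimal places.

Step size: 5 V ÷ 2^14 = 305.18 µV.
(V_in − V_low)/LSB = (0.9007 − 0)/0.000305176 = 2951.4138 → code 2951 (round).
V_rec = 0 + 2951·0.000305176 = 0.90057373 V.
V_in − V_rec = 0.00012627 V = 0.126 mV.

0.126 mV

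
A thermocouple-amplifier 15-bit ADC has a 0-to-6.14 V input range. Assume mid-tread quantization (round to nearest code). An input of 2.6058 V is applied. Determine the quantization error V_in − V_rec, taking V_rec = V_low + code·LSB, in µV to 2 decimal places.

-64.87 µV

LSB = 6.14/2^15 = 187.38 µV.
(V_in − V_low)/LSB = (2.6058 − 0)/0.000187378 = 13906.6538 → code 13907 (round).
Code 13907 maps back to 0 + 13907×0.000187378 V = 2.6058649 V.
Difference: -6.48682e-05 V → -64.87 µV.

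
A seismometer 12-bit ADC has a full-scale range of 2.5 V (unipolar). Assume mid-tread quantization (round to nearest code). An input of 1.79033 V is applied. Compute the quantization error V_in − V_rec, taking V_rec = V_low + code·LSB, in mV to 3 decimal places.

LSB = 2.5/2^12 = 0.610 mV.
Scaled input = 2933.2767 LSBs, so code = 2933.
Code 2933 maps back to 0 + 2933×0.000610352 V = 1.7901611 V.
Error = 1.79033 − 1.7901611 = 0.000168867 V = 0.169 mV.

0.169 mV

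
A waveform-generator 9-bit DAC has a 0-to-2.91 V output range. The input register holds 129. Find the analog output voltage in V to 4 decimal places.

LSB = 2.91 V / 2^9 = 5.684 mV.
V_out = 0 + 129 × 0.00568359 V = 0.733184 V.

0.7332 V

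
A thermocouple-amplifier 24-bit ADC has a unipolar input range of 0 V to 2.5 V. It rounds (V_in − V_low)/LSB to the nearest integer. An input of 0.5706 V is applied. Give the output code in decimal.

code 3829232

Full-scale span = 2.5 V; LSB = 2.5/2^24 = 0.15 µV.
Input sits at 3829231.780 steps above V_low.
Round → code 3829232.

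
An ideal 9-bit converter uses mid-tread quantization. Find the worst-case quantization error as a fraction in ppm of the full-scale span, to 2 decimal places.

Rounding → worst-case error = ½ LSB = V_FS/2^10, so 1e+06/1024 = 976.562 ppm of full scale.

976.56 ppm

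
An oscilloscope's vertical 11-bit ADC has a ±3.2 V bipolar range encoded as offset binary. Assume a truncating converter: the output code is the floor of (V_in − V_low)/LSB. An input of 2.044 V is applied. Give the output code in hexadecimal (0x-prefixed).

Full-scale span = 6.4 V; LSB = 6.4/2^11 = 3.125 mV.
(V_in − V_low)/LSB = (2.044 − (−3.2)) / 0.003125 = 1678.080.
⌊·⌋(1678.080) = 1678.
In hexadecimal (0x-prefixed): 0x68E.

code 0x68E (decimal 1678)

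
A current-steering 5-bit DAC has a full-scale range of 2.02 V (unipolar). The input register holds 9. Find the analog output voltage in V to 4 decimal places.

LSB = 2.02 V / 2^5 = 63.125 mV.
V_out = 0 + 9 × 0.063125 V = 0.568125 V.

0.5681 V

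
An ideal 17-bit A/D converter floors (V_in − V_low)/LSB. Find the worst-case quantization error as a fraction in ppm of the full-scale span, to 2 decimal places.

7.63 ppm

Truncating → worst-case error = 1 LSB = V_FS/2^17, so 1e+06/131072 = 7.62939 ppm of full scale.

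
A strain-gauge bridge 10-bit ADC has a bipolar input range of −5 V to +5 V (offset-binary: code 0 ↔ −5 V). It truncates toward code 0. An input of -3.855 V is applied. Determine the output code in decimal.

code 117

Full-scale span = 10 V; LSB = 10/2^10 = 9.766 mV.
(V_in − V_low)/LSB = (-3.855 − (−5)) / 0.00976562 = 117.248.
So the output code is 117.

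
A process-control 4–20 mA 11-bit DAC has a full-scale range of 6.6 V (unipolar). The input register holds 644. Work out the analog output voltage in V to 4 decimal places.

LSB = 6.6 V / 2^11 = 3.223 mV.
V_out = 0 + 644 × 0.00322266 V = 2.07539 V.

2.0754 V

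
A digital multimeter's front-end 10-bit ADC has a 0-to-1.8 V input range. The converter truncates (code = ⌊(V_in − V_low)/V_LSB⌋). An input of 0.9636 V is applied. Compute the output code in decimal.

code 548

With 1024 levels over 1.8 V, one step is 1.758 mV.
(V_in − V_low)/LSB = (0.9636 − 0) / 0.00175781 = 548.181.
⌊·⌋(548.181) = 548.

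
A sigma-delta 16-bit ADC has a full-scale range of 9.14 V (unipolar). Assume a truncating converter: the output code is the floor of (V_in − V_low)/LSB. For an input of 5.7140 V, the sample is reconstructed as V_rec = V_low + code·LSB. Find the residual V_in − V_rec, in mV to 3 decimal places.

One LSB is 9.14 V / 65536 = 139.47 µV.
Scaled input = 40970.7554 LSBs, so code = 40970.
V_rec = 0 + 40970·0.000139465 = 5.7138947 V.
Error = 5.7140 − 5.7138947 = 0.000105347 V = 0.105 mV.

0.105 mV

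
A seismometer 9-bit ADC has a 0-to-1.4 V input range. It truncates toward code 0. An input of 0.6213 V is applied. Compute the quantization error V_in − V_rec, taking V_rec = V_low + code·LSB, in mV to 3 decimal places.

0.597 mV

LSB = 1.4/2^9 = 2.734 mV.
Scaled input = 227.2183 LSBs, so code = 227.
Reconstructed: 0.62070313 V.
V_in − V_rec = 0.000596875 V = 0.597 mV.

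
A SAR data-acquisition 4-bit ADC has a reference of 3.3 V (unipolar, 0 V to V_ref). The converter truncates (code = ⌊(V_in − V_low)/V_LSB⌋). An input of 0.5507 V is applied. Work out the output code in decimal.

LSB = 3.3 V / 16 = 206.250 mV.
(V_in − V_low)/LSB = (0.5507 − 0) / 0.20625 = 2.670.
Floor → code 2.

code 2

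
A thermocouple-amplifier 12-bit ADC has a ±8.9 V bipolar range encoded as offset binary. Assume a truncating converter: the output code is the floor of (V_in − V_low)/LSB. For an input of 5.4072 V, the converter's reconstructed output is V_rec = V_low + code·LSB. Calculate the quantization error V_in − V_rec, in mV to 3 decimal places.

LSB = 17.8/2^12 = 4.346 mV.
Scaled input = 3292.2636 LSBs, so code = 3292.
Code 3292 maps back to (−8.9) + 3292×0.0043457 V = 5.4060547 V.
Difference: 0.00114531 V → 1.145 mV.

1.145 mV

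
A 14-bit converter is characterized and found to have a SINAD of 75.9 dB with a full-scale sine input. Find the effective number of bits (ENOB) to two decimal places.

12.32 bits

ENOB = (SINAD − 1.76) / 6.02 = (75.9 − 1.76)/6.02 = 12.316.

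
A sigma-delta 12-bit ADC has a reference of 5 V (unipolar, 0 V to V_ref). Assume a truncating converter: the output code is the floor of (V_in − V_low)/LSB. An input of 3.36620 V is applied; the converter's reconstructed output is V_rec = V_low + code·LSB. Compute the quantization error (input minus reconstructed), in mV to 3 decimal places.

0.721 mV

Step size: 5 V ÷ 2^12 = 1.221 mV.
Scaled input = 2757.5910 LSBs, so code = 2757.
Reconstructed: 3.3654785 V.
V_in − V_rec = 0.000721484 V = 0.721 mV.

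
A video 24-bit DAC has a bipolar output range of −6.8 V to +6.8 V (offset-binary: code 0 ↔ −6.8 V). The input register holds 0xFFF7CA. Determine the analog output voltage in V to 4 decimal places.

6.7983 V

LSB = 13.6 V / 2^24 = 0.81 µV.
Code 0xFFF7CA = 16775114 decimal.
V_out = (−6.8) + 16775114 × 8.10623e-07 V = 6.7983 V.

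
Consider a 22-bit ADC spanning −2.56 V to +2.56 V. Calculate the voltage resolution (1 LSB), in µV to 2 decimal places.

Full-scale span = 5.12 V.
LSB = 5.12 / 2^22 = 5.12 / 4194304 = 1.2207e-06 V = 1.22 µV.

1.22 µV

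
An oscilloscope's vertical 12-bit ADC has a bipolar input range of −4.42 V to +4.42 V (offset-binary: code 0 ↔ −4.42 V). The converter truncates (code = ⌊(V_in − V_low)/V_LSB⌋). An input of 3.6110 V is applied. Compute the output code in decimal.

code 3721

With 4096 levels over 8.84 V, one step is 2.158 mV.
Input sits at 3721.151 steps above V_low.
Floor → code 3721.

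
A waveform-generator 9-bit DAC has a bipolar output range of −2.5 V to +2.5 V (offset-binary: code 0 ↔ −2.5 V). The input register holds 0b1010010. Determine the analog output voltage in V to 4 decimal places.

LSB = 5 V / 2^9 = 9.766 mV.
Code 0b1010010 = 82 decimal.
V_out = (−2.5) + 82 × 0.00976562 V = -1.69922 V.

-1.6992 V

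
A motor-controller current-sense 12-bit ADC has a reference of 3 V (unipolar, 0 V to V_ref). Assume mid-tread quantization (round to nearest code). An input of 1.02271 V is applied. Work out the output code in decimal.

code 1396

LSB = 3 V / 4096 = 0.732 mV.
(1.02271 − 0) / 0.000732422 = 1396.340 LSBs.
So the output code is 1396.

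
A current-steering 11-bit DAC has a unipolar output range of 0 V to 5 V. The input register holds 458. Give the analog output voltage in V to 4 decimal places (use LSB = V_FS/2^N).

1.1182 V

LSB = 5 V / 2^11 = 2.441 mV.
V_out = 0 + 458 × 0.00244141 V = 1.11816 V.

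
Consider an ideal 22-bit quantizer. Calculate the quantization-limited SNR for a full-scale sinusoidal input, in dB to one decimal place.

SNR ≈ 6.02·N + 1.76 dB = 6.02·22 + 1.76 = 134.20 dB.

134.2 dB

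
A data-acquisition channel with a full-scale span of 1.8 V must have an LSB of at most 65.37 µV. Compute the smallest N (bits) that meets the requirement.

15 bits

Number of steps required ≥ 1.8 V / 65.37 µV = 27535.57.
Need 2^N ≥ 27535.57; 2^14 = 16384, 2^15 = 32768.
Minimum N = 15.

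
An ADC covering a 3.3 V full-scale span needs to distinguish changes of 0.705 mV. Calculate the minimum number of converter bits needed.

Number of steps required ≥ 3.3 V / 0.705 mV = 4680.85.
Need 2^N ≥ 4680.85; 2^12 = 4096, 2^13 = 8192.
Minimum N = 13.

13 bits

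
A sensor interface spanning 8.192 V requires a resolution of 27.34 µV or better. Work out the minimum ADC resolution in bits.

19 bits

Number of steps required ≥ 8.192 V / 27.34 µV = 299634.24.
Need 2^N ≥ 299634.24; 2^18 = 262144, 2^19 = 524288.
Minimum N = 19.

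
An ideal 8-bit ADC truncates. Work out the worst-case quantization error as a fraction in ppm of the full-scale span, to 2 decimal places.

3906.25 ppm

Truncating → worst-case error = 1 LSB = V_FS/2^8, so 1e+06/256 = 3906.25 ppm of full scale.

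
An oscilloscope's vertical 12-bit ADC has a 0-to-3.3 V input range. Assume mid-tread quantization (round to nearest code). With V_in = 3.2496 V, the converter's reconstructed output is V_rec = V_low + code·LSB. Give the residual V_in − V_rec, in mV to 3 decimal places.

Step size: 3.3 V ÷ 2^12 = 0.806 mV.
(V_in − V_low)/LSB = (3.2496 − 0)/0.000805664 = 4033.4429 → code 4033 (round).
V_rec = 0 + 4033·0.000805664 = 3.2492432 V.
Error = 3.2496 − 3.2492432 = 0.000356836 V = 0.357 mV.

0.357 mV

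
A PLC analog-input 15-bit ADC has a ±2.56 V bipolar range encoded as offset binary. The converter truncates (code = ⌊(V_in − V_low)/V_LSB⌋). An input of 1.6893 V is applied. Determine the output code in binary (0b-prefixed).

With 32768 levels over 5.12 V, one step is 156.25 µV.
(1.6893 − (−2.56)) / 0.00015625 = 27195.520 LSBs.
Floor → code 27195.
In binary (0b-prefixed): 0b110101000111011.

code 0b110101000111011 (decimal 27195)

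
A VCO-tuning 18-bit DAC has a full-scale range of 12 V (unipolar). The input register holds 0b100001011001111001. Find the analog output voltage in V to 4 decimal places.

LSB = 12 V / 2^18 = 45.78 µV.
Code 0b100001011001111001 = 136825 decimal.
V_out = 0 + 136825 × 4.57764e-05 V = 6.26335 V.

6.2634 V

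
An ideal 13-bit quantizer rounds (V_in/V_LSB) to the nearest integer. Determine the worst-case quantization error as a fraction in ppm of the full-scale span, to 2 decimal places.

61.04 ppm

Rounding → worst-case error = ½ LSB = V_FS/2^14, so 1e+06/16384 = 61.0352 ppm of full scale.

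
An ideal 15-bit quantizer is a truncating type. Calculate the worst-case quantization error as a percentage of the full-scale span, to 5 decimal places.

Truncating → worst-case error = 1 LSB = V_FS/2^15, so 100/32768 = 0.00305176 % of full scale.

0.00305 %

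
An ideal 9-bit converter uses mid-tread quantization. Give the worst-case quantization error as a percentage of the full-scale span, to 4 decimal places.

0.0977 %

Rounding → worst-case error = ½ LSB = V_FS/2^10, so 100/1024 = 0.0976562 % of full scale.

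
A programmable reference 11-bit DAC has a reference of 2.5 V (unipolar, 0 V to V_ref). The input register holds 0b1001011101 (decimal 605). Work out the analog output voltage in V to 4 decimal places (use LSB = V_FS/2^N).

0.7385 V

LSB = 2.5 V / 2^11 = 1.221 mV.
Code 0b1001011101 = 605 decimal.
V_out = 0 + 605 × 0.0012207 V = 0.738525 V.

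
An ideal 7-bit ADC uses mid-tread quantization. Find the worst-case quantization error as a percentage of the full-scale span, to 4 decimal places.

0.3906 %

Rounding → worst-case error = ½ LSB = V_FS/2^8, so 100/256 = 0.390625 % of full scale.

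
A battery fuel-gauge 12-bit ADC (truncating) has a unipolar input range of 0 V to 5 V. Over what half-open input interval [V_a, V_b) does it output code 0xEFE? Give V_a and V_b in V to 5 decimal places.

LSB = 5/2^12 = 1.221 mV.
Code 0xEFE = 3838 decimal.
V_a = V_low + 3838·LSB = 4.68506 V; V_b = V_low + 3839·LSB = 4.68628 V.

[4.68506 V, 4.68628 V)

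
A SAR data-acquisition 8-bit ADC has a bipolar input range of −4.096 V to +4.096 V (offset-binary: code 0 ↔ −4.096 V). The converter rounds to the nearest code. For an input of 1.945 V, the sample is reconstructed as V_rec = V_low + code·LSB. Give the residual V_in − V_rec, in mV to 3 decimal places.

-7.000 mV

LSB = 8.192/2^8 = 32.000 mV.
(V_in − V_low)/LSB = (1.945 − (−4.096))/0.032 = 188.7812 → code 189 (round).
Code 189 maps back to (−4.096) + 189×0.032 V = 1.952 V.
Error = 1.945 − 1.952 = -0.007 V = -7.000 mV.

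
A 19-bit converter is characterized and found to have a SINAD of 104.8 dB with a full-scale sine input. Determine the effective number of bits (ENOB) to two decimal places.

ENOB = (SINAD − 1.76) / 6.02 = (104.8 − 1.76)/6.02 = 17.116.

17.12 bits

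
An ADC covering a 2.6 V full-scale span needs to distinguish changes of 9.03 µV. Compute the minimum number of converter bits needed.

Number of steps required ≥ 2.6 V / 9.03 µV = 287929.13.
Need 2^N ≥ 287929.13; 2^18 = 262144, 2^19 = 524288.
Minimum N = 19.

19 bits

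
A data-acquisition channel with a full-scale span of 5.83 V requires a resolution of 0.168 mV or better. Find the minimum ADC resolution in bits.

Number of steps required ≥ 5.83 V / 0.168 mV = 34702.38.
Need 2^N ≥ 34702.38; 2^15 = 32768, 2^16 = 65536.
Minimum N = 16.

16 bits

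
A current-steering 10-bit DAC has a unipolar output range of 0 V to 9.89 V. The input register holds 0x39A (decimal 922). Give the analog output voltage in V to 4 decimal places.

LSB = 9.89 V / 2^10 = 9.658 mV.
Code 0x39A = 922 decimal.
V_out = 0 + 922 × 0.0096582 V = 8.90486 V.

8.9049 V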